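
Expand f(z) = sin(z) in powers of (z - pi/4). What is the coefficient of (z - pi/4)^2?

Use the known series and substitute for the argument.
f(pi/4) = sqrt(2)/2
f′(pi/4) = sqrt(2)/2
f′′(pi/4) = -sqrt(2)/2
So c_2 = f′′(pi/4)/2! = -sqrt(2)/4.

-sqrt(2)/4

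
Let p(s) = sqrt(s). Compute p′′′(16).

From the series, [(s - 16)^3] p = 1/16384; multiply by 3! = 6 to get 3/8192.

3/8192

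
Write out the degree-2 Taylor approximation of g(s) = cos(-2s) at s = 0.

1 - 2*s^2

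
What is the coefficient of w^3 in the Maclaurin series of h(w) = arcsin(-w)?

[w^0] = 0;  [w^1] = -1;  [w^2] = 0;  [w^3] = -1/6.
So c_3 = h′′′(0)/3! = -1/6.

-1/6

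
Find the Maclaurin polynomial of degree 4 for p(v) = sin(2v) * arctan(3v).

-22*v^4 + 6*v^2

Multiply the two series term by term and collect like powers.
p(0) = 0
p′(0) = 0
p′′(0) = 12
p′′′(0) = 0
p^(4)(0) = -528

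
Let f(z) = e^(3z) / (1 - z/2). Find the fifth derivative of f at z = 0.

2697/4

Take the Cauchy product of the two expansions.
From the series, [z^5] f = 899/160; multiply by 5! = 120 to get 2697/4.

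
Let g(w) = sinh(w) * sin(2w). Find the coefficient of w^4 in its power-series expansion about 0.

Take the Cauchy product of the two expansions.

-1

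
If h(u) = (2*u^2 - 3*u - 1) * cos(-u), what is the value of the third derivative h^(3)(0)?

Distribute the polynomial across the series and collect like powers.
The coefficient of u^3 in the expansion is 3/2, so h′′′(0) = 3! * (3/2) = 9.

9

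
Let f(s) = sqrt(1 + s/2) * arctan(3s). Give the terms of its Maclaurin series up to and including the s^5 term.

Take the Cauchy product of the two expansions.
f(0) = 0
f′(0) = 3
f′′(0) = 3/2
f′′′(0) = -873/16
f^(4)(0) = -855/16
f^(5)(0) = 1501407/256

500469*s^5/10240 - 285*s^4/128 - 291*s^3/32 + 3*s^2/4 + 3*s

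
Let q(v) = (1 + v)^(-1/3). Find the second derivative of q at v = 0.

4/9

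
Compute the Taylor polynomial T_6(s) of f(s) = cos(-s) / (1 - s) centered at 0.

389*s^6/720 + 13*s^5/24 + 13*s^4/24 + s^3/2 + s^2/2 + s + 1

Use 1/(1 - r) = Σ r^k on the denominator, then take the Cauchy product.
f(0) = 1
f′(0) = 1
f′′(0) = 1
f′′′(0) = 3
f^(4)(0) = 13
f^(5)(0) = 65
f^(6)(0) = 389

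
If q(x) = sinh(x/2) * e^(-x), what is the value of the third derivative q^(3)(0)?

13/8

Expand each factor separately, then convolve coefficients.
From the series, [x^3] q = 13/48; multiply by 3! = 6 to get 13/8.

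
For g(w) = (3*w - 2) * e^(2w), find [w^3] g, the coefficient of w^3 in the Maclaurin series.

Shift and add copies of the series according to the polynomial's terms.
g(0) = -2
g′(0) = -1
g′′(0) = 4
g′′′(0) = 20
Dividing each by k! gives the coefficients c_0, ..., c_3.

10/3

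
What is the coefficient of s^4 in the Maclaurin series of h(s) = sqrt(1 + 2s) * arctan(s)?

Multiply the two series term by term and collect like powers.
h(0) = 0
h′(0) = 1
h′′(0) = 2
h′′′(0) = -5
h^(4)(0) = 4
The Taylor polynomial is Σ h^(k)(0)/k! · s^k.

1/6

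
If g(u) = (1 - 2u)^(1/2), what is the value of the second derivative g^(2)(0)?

The coefficient of u^2 in the expansion is -1/2, so g′′(0) = 2! * (-1/2) = -1.

-1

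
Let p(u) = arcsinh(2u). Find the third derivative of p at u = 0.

-8

Differentiate repeatedly and evaluate at the center.
From the series, [u^3] p = -4/3; multiply by 3! = 6 to get -8.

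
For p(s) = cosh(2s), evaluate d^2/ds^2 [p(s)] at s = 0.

Compute the successive derivatives at the expansion point and divide by k!.
From the series, [s^2] p = 2; multiply by 2! = 2 to get 4.

4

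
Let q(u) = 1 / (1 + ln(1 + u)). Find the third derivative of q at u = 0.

-14

Expand as Σ (-1)^k u^k with u equal to the inner function's series.
The coefficient of u^3 in the expansion is -7/3, so q′′′(0) = 3! * (-7/3) = -14.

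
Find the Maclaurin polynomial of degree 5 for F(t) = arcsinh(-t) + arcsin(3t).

363*t^5/20 + 14*t^3/3 + 2*t

Combine the two series term by term.
[t^0] = 0;  [t^1] = 2;  [t^2] = 0;  [t^3] = 14/3;  [t^4] = 0;  [t^5] = 363/20.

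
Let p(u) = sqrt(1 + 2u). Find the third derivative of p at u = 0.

Compute the successive derivatives at the expansion point and divide by k!.
The coefficient of u^3 in the expansion is 1/2, so p′′′(0) = 3! * (1/2) = 3.

3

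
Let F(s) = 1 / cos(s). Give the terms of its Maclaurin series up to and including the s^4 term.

Invert the denominator's series and multiply.
F(0) = 1
F′(0) = 0
F′′(0) = 1
F′′′(0) = 0
F^(4)(0) = 5
Then c_k = F^(k)(0)/k! gives each Taylor coefficient.

5*s^4/24 + s^2/2 + 1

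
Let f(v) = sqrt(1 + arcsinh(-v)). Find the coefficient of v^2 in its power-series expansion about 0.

Compose series: expand the inner function first, then feed it into the outer expansion.

-1/8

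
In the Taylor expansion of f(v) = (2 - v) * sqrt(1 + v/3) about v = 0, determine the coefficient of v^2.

-7/36

Multiply each power in the prefactor through the base expansion.
f(0) = 2
f′(0) = -2/3
f′′(0) = -7/18
Then c_k = f^(k)(0)/k! gives each Taylor coefficient.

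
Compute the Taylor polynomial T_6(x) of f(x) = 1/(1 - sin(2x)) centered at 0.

1088*x^6/45 + 244*x^5/15 + 32*x^4/3 + 20*x^3/3 + 4*x^2 + 2*x + 1

Compose series: expand the inner function first, then feed it into the outer expansion.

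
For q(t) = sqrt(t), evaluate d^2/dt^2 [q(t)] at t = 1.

The coefficient of (t - 1)^2 in the expansion is -1/8, so q′′(1) = 2! * (-1/8) = -1/4.

-1/4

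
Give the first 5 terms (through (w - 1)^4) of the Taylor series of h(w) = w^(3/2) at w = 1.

3*(w - 1)^4/128 - (w - 1)^3/16 + 3*(w - 1)^2/8 + 3*(w - 1)/2 + 1

h(1) = 1
h′(1) = 3/2
h′′(1) = 3/4
h′′′(1) = -3/8
h^(4)(1) = 9/16
Dividing each by k! gives the coefficients c_0, ..., c_4.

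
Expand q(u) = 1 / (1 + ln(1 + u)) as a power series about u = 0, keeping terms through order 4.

Write 1/(1+u) = 1 - u + u^2 - u^3 + ... and substitute the series for u.
q(0) = 1
q′(0) = -1
q′′(0) = 3
q′′′(0) = -14
q^(4)(0) = 88
The Taylor polynomial is Σ q^(k)(0)/k! · u^k.

11*u^4/3 - 7*u^3/3 + 3*u^2/2 - u + 1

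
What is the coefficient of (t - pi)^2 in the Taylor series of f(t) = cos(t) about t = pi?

1/2

f(pi) = -1
f′(pi) = 0
f′′(pi) = 1
The Taylor polynomial is Σ f^(k)(pi)/k! · (t - pi)^k.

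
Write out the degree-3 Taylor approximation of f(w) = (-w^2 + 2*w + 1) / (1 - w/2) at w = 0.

Shift and add copies of the series according to the polynomial's terms.
f(0) = 1
f′(0) = 5/2
f′′(0) = 1/2
f′′′(0) = 3/4

w^3/8 + w^2/4 + 5*w/2 + 1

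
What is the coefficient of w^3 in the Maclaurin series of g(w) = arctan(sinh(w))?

Compose series: expand the inner function first, then feed it into the outer expansion.
[w^0] = 0;  [w^1] = 1;  [w^2] = 0;  [w^3] = -1/6.

-1/6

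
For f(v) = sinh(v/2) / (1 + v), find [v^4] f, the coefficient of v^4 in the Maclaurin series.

-25/48

Write out both Maclaurin series and multiply, keeping only the needed powers.
[v^0] = 0;  [v^1] = 1/2;  [v^2] = -1/2;  [v^3] = 25/48;  [v^4] = -25/48.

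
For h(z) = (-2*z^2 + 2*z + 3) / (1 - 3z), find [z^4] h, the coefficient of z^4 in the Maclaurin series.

279

Multiply each power in the prefactor through the base expansion.
[z^0] = 3;  [z^1] = 11;  [z^2] = 31;  [z^3] = 93;  [z^4] = 279.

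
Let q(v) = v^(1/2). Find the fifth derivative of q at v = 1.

The coefficient of (v - 1)^5 in the expansion is 7/256, so q^(5)(1) = 5! * (7/256) = 105/32.

105/32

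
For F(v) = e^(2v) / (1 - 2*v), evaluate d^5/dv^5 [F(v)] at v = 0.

10432

Expand 1/(denominator) as a geometric series and multiply by the numerator's series.
The coefficient of v^5 in the expansion is 1304/15, so F^(5)(0) = 5! * (1304/15) = 10432.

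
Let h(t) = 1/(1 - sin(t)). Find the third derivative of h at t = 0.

5

Substitute the inner expansion into the outer series and collect powers.
The coefficient of t^3 in the expansion is 5/6, so h′′′(0) = 3! * (5/6) = 5.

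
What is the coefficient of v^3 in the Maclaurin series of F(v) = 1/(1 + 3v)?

-27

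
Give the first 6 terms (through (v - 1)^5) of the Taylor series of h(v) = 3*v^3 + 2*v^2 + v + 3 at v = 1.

3*(v - 1)^3 + 11*(v - 1)^2 + 14*(v - 1) + 9

Compute the successive derivatives at the expansion point and divide by k!.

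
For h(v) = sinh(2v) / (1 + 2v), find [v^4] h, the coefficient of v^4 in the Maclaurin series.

Write out both Maclaurin series and multiply, keeping only the needed powers.
[v^0] = 0;  [v^1] = 2;  [v^2] = -4;  [v^3] = 28/3;  [v^4] = -56/3.

-56/3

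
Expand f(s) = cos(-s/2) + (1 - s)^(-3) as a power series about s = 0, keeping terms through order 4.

Expand each term separately and add.
f(0) = 2
f′(0) = 3
f′′(0) = 47/4
f′′′(0) = 60
f^(4)(0) = 5761/16
The Taylor polynomial is Σ f^(k)(0)/k! · s^k.

5761*s^4/384 + 10*s^3 + 47*s^2/8 + 3*s + 2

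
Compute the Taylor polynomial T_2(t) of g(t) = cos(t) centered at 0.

1 - t^2/2

Apply the Taylor formula c_k = f^(k)(a)/k!.
g(0) = 1
g′(0) = 0
g′′(0) = -1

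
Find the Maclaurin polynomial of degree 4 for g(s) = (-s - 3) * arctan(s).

s^4/3 + s^3 - s^2 - 3*s

Distribute the polynomial across the series and collect like powers.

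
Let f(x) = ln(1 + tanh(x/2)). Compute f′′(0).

Compose series: expand the inner function first, then feed it into the outer expansion.
The coefficient of x^2 in the expansion is -1/8, so f′′(0) = 2! * (-1/8) = -1/4.

-1/4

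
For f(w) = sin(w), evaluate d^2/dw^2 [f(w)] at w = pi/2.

-1

Compute the successive derivatives at the expansion point and divide by k!.
The coefficient of (w - pi/2)^2 in the expansion is -1/2, so f′′(pi/2) = 2! * (-1/2) = -1.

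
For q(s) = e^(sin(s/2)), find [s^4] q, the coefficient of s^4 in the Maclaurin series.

-1/128

Let u equal the inner series; expand the outer function in u and truncate.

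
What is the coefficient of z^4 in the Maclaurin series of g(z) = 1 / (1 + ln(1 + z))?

11/3

Expand as Σ (-1)^k u^k with u equal to the inner function's series.
[z^0] = 1;  [z^1] = -1;  [z^2] = 3/2;  [z^3] = -7/3;  [z^4] = 11/3.
So c_4 = g^(4)(0)/4! = 11/3.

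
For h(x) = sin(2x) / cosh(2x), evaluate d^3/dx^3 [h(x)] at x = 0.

Write the quotient as an unknown series and match coefficients against numerator = denominator · series.
From the series, [x^3] h = -16/3; multiply by 3! = 6 to get -32.

-32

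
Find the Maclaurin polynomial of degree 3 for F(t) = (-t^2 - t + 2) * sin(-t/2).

Distribute the polynomial across the series and collect like powers.
F(0) = 0
F′(0) = -1
F′′(0) = 1
F′′′(0) = 13/4

13*t^3/24 + t^2/2 - t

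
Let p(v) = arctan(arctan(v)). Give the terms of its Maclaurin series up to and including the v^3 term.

-2*v^3/3 + v

Compose series: expand the inner function first, then feed it into the outer expansion.
[v^0] = 0;  [v^1] = 1;  [v^2] = 0;  [v^3] = -2/3.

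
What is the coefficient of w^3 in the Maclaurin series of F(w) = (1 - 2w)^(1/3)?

-40/81

F(0) = 1
F′(0) = -2/3
F′′(0) = -8/9
F′′′(0) = -80/27
So c_3 = F′′′(0)/3! = -40/81.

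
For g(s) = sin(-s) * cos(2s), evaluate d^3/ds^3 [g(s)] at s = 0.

13

Take the Cauchy product of the two expansions.
From the series, [s^3] g = 13/6; multiply by 3! = 6 to get 13.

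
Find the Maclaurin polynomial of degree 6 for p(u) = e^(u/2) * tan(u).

Write out both Maclaurin series and multiply, keeping only the needed powers.
p(0) = 0
p′(0) = 1
p′′(0) = 1
p′′′(0) = 11/4
p^(4)(0) = 9/2
p^(5)(0) = 341/16
p^(6)(0) = 851/16

851*u^6/11520 + 341*u^5/1920 + 3*u^4/16 + 11*u^3/24 + u^2/2 + u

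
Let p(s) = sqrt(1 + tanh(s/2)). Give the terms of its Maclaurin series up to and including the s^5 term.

121*s^5/122880 + 17*s^4/6144 - 5*s^3/384 - s^2/32 + s/4 + 1

Let u equal the inner series; expand the outer function in u and truncate.
p(0) = 1
p′(0) = 1/4
p′′(0) = -1/16
p′′′(0) = -5/64
p^(4)(0) = 17/256
p^(5)(0) = 121/1024
The Taylor polynomial is Σ p^(k)(0)/k! · s^k.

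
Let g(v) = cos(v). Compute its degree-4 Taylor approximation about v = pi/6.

Differentiate repeatedly and evaluate at the center.
g(pi/6) = sqrt(3)/2
g′(pi/6) = -1/2
g′′(pi/6) = -sqrt(3)/2
g′′′(pi/6) = 1/2
g^(4)(pi/6) = sqrt(3)/2
The Taylor polynomial is Σ g^(k)(pi/6)/k! · (v - pi/6)^k.

sqrt(3)*(v - pi/6)^4/48 + (v - pi/6)^3/12 - sqrt(3)*(v - pi/6)^2/4 - (v - pi/6)/2 + sqrt(3)/2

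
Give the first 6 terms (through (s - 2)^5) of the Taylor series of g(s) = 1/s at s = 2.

Use the known series and substitute for the argument.

-(s - 2)^5/64 + (s - 2)^4/32 - (s - 2)^3/16 + (s - 2)^2/8 - (s - 2)/4 + 1/2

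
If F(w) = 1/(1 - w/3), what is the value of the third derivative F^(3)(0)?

From the series, [w^3] F = 1/27; multiply by 3! = 6 to get 2/9.

2/9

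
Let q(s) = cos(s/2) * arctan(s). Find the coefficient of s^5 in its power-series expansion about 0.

Write out both Maclaurin series and multiply, keeping only the needed powers.
q(0) = 0
q′(0) = 1
q′′(0) = 0
q′′′(0) = -11/4
q^(4)(0) = 0
q^(5)(0) = 469/16

469/1920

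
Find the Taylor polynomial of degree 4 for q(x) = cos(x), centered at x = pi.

-(x - pi)^4/24 + (x - pi)^2/2 - 1

q(pi) = -1
q′(pi) = 0
q′′(pi) = 1
q′′′(pi) = 0
q^(4)(pi) = -1
The Taylor polynomial is Σ q^(k)(pi)/k! · (x - pi)^k.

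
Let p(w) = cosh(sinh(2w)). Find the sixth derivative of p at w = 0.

2368

Let u equal the inner series; expand the outer function in u and truncate.
The coefficient of w^6 in the expansion is 148/45, so p^(6)(0) = 6! * (148/45) = 2368.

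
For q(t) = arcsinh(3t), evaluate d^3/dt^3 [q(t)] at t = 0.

The coefficient of t^3 in the expansion is -9/2, so q′′′(0) = 3! * (-9/2) = -27.

-27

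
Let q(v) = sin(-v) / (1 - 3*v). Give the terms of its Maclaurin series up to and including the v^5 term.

-9541*v^5/120 - 53*v^4/2 - 53*v^3/6 - 3*v^2 - v

Use 1/(1 - r) = Σ r^k on the denominator, then take the Cauchy product.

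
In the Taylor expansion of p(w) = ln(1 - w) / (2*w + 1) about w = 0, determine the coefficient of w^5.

Expand 1/(denominator) as a geometric series and multiply by the numerator's series.
p(0) = 0
p′(0) = -1
p′′(0) = 3
p′′′(0) = -20
p^(4)(0) = 154
p^(5)(0) = -1564
So c_5 = p^(5)(0)/5! = -391/30.

-391/30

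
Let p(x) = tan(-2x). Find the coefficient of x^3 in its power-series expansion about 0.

[x^0] = 0;  [x^1] = -2;  [x^2] = 0;  [x^3] = -8/3.
So c_3 = p′′′(0)/3! = -8/3.

-8/3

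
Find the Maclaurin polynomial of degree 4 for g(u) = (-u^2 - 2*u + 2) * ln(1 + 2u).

Multiply each power in the prefactor through the base expansion.
[u^0] = 0;  [u^1] = 4;  [u^2] = -8;  [u^3] = 22/3;  [u^4] = -34/3.

-34*u^4/3 + 22*u^3/3 - 8*u^2 + 4*u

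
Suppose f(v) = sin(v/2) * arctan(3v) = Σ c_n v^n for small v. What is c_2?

3/2

Write out both Maclaurin series and multiply, keeping only the needed powers.
[v^0] = 0;  [v^1] = 0;  [v^2] = 3/2.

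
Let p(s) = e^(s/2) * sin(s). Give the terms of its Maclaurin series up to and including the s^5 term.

Take the Cauchy product of the two expansions.
p(0) = 0
p′(0) = 1
p′′(0) = 1
p′′′(0) = -1/4
p^(4)(0) = -3/2
p^(5)(0) = -19/16

-19*s^5/1920 - s^4/16 - s^3/24 + s^2/2 + s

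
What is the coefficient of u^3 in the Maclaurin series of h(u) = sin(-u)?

[u^0] = 0;  [u^1] = -1;  [u^2] = 0;  [u^3] = 1/6.
So c_3 = h′′′(0)/3! = 1/6.

1/6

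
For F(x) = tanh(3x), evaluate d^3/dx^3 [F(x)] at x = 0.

Compute the successive derivatives at the expansion point and divide by k!.
From the series, [x^3] F = -9; multiply by 3! = 6 to get -54.

-54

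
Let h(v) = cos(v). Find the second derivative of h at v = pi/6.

From the series, [(v - pi/6)^2] h = -sqrt(3)/4; multiply by 2! = 2 to get -sqrt(3)/2.

-sqrt(3)/2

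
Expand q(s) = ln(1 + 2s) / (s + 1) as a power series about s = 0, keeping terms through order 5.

256*s^5/15 - 32*s^4/3 + 20*s^3/3 - 4*s^2 + 2*s

Use 1/(1 - r) = Σ r^k on the denominator, then take the Cauchy product.
q(0) = 0
q′(0) = 2
q′′(0) = -8
q′′′(0) = 40
q^(4)(0) = -256
q^(5)(0) = 2048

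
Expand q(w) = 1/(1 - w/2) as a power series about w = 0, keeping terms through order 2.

q(0) = 1
q′(0) = 1/2
q′′(0) = 1/2

w^2/4 + w/2 + 1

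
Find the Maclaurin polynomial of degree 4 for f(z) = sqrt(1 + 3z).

Compute the successive derivatives at the expansion point and divide by k!.
[z^0] = 1;  [z^1] = 3/2;  [z^2] = -9/8;  [z^3] = 27/16;  [z^4] = -405/128.

-405*z^4/128 + 27*z^3/16 - 9*z^2/8 + 3*z/2 + 1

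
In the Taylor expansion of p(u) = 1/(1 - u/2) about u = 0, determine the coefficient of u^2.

[u^0] = 1;  [u^1] = 1/2;  [u^2] = 1/4.
So c_2 = p′′(0)/2! = 1/4.

1/4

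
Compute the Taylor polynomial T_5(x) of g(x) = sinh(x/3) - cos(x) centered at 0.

x^5/29160 - x^4/24 + x^3/162 + x^2/2 + x/3 - 1

Expand each term separately and add.
g(0) = -1
g′(0) = 1/3
g′′(0) = 1
g′′′(0) = 1/27
g^(4)(0) = -1
g^(5)(0) = 1/243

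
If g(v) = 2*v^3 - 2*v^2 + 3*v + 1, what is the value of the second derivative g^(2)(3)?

32

Differentiate repeatedly and evaluate at the center.
The coefficient of (v - 3)^2 in the expansion is 16, so g′′(3) = 2! * (16) = 32.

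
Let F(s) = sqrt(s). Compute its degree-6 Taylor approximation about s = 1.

-21*(s - 1)^6/1024 + 7*(s - 1)^5/256 - 5*(s - 1)^4/128 + (s - 1)^3/16 - (s - 1)^2/8 + (s - 1)/2 + 1

[(s - 1)^0] = 1;  [(s - 1)^1] = 1/2;  [(s - 1)^2] = -1/8;  [(s - 1)^3] = 1/16;  [(s - 1)^4] = -5/128;  [(s - 1)^5] = 7/256;  [(s - 1)^6] = -21/1024.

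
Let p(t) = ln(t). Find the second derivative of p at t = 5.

The coefficient of (t - 5)^2 in the expansion is -1/50, so p′′(5) = 2! * (-1/50) = -1/25.

-1/25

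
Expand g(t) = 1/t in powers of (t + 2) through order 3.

-(t + 2)^3/16 - (t + 2)^2/8 - (t + 2)/4 - 1/2

g(-2) = -1/2
g′(-2) = -1/4
g′′(-2) = -1/4
g′′′(-2) = -3/8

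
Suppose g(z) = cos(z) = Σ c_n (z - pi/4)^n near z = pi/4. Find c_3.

sqrt(2)/12

g(pi/4) = sqrt(2)/2
g′(pi/4) = -sqrt(2)/2
g′′(pi/4) = -sqrt(2)/2
g′′′(pi/4) = sqrt(2)/2
So c_3 = g′′′(pi/4)/3! = sqrt(2)/12.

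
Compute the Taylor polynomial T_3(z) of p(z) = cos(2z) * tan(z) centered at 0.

Take the Cauchy product of the two expansions.

-5*z^3/3 + z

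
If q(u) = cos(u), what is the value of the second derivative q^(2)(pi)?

Apply the Taylor formula c_k = f^(k)(a)/k!.
The coefficient of (u - pi)^2 in the expansion is 1/2, so q′′(pi) = 2! * (1/2) = 1.

1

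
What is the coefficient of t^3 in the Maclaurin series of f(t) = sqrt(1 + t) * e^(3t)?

Multiply the two series term by term and collect like powers.
So c_3 = f′′′(0)/3! = 103/16.

103/16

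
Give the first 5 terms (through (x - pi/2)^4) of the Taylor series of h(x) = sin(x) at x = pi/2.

(x - pi/2)^4/24 - (x - pi/2)^2/2 + 1

Use the known series and substitute for the argument.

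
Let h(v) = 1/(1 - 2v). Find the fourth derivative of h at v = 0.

The coefficient of v^4 in the expansion is 16, so h^(4)(0) = 4! * (16) = 384.

384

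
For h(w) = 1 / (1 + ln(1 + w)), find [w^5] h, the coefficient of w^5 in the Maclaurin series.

Write 1/(1+u) = 1 - u + u^2 - u^3 + ... and substitute the series for u.
h(0) = 1
h′(0) = -1
h′′(0) = 3
h′′′(0) = -14
h^(4)(0) = 88
h^(5)(0) = -694
Then c_k = h^(k)(0)/k! gives each Taylor coefficient.

-347/60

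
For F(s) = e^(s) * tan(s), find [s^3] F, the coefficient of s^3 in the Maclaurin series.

5/6

Expand each factor separately, then convolve coefficients.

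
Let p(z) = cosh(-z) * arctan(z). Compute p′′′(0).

1

Take the Cauchy product of the two expansions.
The coefficient of z^3 in the expansion is 1/6, so p′′′(0) = 3! * (1/6) = 1.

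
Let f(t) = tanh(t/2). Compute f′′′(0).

From the series, [t^3] f = -1/24; multiply by 3! = 6 to get -1/4.

-1/4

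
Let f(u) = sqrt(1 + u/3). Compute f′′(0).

From the series, [u^2] f = -1/72; multiply by 2! = 2 to get -1/36.

-1/36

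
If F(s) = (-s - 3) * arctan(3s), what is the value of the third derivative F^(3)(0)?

Distribute the polynomial across the series and collect like powers.
The coefficient of s^3 in the expansion is 27, so F′′′(0) = 3! * (27) = 162.

162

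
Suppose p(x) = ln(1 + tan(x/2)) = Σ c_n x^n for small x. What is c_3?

1/12

Substitute the inner expansion into the outer series and collect powers.
[x^0] = 0;  [x^1] = 1/2;  [x^2] = -1/8;  [x^3] = 1/12.
So c_3 = p′′′(0)/3! = 1/12.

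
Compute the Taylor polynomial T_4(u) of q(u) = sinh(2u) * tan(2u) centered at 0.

Write out both Maclaurin series and multiply, keeping only the needed powers.
q(0) = 0
q′(0) = 0
q′′(0) = 8
q′′′(0) = 0
q^(4)(0) = 192

8*u^4 + 4*u^2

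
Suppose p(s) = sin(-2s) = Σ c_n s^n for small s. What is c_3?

p(0) = 0
p′(0) = -2
p′′(0) = 0
p′′′(0) = 8

4/3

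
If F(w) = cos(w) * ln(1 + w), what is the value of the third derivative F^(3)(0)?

Multiply the two series term by term and collect like powers.
From the series, [w^3] F = -1/6; multiply by 3! = 6 to get -1.

-1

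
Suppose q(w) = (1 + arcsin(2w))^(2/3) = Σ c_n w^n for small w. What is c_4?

-256/243

Compose series: expand the inner function first, then feed it into the outer expansion.
[w^0] = 1;  [w^1] = 4/3;  [w^2] = -4/9;  [w^3] = 104/81;  [w^4] = -256/243.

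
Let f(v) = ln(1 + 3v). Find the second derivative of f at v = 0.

-9

The coefficient of v^2 in the expansion is -9/2, so f′′(0) = 2! * (-9/2) = -9.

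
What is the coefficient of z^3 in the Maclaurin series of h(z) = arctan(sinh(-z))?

1/6

Plug the Maclaurin series of the inner function into that of the outer and collect terms.
[z^0] = 0;  [z^1] = -1;  [z^2] = 0;  [z^3] = 1/6.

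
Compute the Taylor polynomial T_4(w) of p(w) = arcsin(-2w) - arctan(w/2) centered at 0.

-31*w^3/24 - 5*w/2

Add the two expansions coefficient-wise.
p(0) = 0
p′(0) = -5/2
p′′(0) = 0
p′′′(0) = -31/4
p^(4)(0) = 0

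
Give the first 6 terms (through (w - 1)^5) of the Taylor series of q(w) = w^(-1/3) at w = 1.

[(w - 1)^0] = 1;  [(w - 1)^1] = -1/3;  [(w - 1)^2] = 2/9;  [(w - 1)^3] = -14/81;  [(w - 1)^4] = 35/243;  [(w - 1)^5] = -91/729.

-91*(w - 1)^5/729 + 35*(w - 1)^4/243 - 14*(w - 1)^3/81 + 2*(w - 1)^2/9 - (w - 1)/3 + 1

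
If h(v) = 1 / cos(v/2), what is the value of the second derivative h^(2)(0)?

Invert the denominator's series and multiply.
The coefficient of v^2 in the expansion is 1/8, so h′′(0) = 2! * (1/8) = 1/4.

1/4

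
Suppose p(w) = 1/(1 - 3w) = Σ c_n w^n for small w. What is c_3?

p(0) = 1
p′(0) = 3
p′′(0) = 18
p′′′(0) = 162

27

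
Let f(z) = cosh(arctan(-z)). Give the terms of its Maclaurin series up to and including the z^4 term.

Compose series: expand the inner function first, then feed it into the outer expansion.
f(0) = 1
f′(0) = 0
f′′(0) = 1
f′′′(0) = 0
f^(4)(0) = -7
Dividing each by k! gives the coefficients c_0, ..., c_4.

-7*z^4/24 + z^2/2 + 1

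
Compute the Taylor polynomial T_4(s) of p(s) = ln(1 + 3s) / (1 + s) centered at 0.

Multiply the two series term by term and collect like powers.
p(0) = 0
p′(0) = 3
p′′(0) = -15
p′′′(0) = 99
p^(4)(0) = -882
Dividing each by k! gives the coefficients c_0, ..., c_4.

-147*s^4/4 + 33*s^3/2 - 15*s^2/2 + 3*s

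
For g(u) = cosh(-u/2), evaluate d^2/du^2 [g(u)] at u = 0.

The coefficient of u^2 in the expansion is 1/8, so g′′(0) = 2! * (1/8) = 1/4.

1/4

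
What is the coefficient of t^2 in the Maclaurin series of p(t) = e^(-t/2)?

[t^0] = 1;  [t^1] = -1/2;  [t^2] = 1/8.
So c_2 = p′′(0)/2! = 1/8.

1/8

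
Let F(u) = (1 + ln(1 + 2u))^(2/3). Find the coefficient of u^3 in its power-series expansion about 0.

248/81

Compose series: expand the inner function first, then feed it into the outer expansion.
F(0) = 1
F′(0) = 4/3
F′′(0) = -32/9
F′′′(0) = 496/27
So c_3 = F′′′(0)/3! = 248/81.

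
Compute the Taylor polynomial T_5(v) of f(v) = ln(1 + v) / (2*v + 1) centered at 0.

661*v^5/30 - 131*v^4/12 + 16*v^3/3 - 5*v^2/2 + v

Use 1/(1 - r) = Σ r^k on the denominator, then take the Cauchy product.
f(0) = 0
f′(0) = 1
f′′(0) = -5
f′′′(0) = 32
f^(4)(0) = -262
f^(5)(0) = 2644
Then c_k = f^(k)(0)/k! gives each Taylor coefficient.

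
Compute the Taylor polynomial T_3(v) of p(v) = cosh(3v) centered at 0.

9*v^2/2 + 1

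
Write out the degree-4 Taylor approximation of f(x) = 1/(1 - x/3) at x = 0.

x^4/81 + x^3/27 + x^2/9 + x/3 + 1

f(0) = 1
f′(0) = 1/3
f′′(0) = 2/9
f′′′(0) = 2/9
f^(4)(0) = 8/27
Then c_k = f^(k)(0)/k! gives each Taylor coefficient.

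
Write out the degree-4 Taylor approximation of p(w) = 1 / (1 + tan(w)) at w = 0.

Write 1/(1+u) = 1 - u + u^2 - u^3 + ... and substitute the series for u.
p(0) = 1
p′(0) = -1
p′′(0) = 2
p′′′(0) = -8
p^(4)(0) = 40

5*w^4/3 - 4*w^3/3 + w^2 - w + 1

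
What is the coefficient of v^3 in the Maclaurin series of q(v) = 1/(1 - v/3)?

1/27

q(0) = 1
q′(0) = 1/3
q′′(0) = 2/9
q′′′(0) = 2/9
So c_3 = q′′′(0)/3! = 1/27.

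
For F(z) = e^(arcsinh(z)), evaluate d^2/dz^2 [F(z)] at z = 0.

1

Plug the Maclaurin series of the inner function into that of the outer and collect terms.
From the series, [z^2] F = 1/2; multiply by 2! = 2 to get 1.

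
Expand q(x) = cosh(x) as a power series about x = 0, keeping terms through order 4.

x^4/24 + x^2/2 + 1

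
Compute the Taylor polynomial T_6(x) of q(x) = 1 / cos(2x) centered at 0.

Invert the denominator's series and multiply.

244*x^6/45 + 10*x^4/3 + 2*x^2 + 1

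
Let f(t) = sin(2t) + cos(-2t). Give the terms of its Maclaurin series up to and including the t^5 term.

4*t^5/15 + 2*t^4/3 - 4*t^3/3 - 2*t^2 + 2*t + 1

Expand each term separately and add.
f(0) = 1
f′(0) = 2
f′′(0) = -4
f′′′(0) = -8
f^(4)(0) = 16
f^(5)(0) = 32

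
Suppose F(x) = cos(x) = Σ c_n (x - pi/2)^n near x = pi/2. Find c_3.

1/6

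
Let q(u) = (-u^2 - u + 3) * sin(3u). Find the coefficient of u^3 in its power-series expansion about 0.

-33/2

Distribute the polynomial across the series and collect like powers.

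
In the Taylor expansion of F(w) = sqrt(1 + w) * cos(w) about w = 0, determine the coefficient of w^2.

Take the Cauchy product of the two expansions.
[w^0] = 1;  [w^1] = 1/2;  [w^2] = -5/8.

-5/8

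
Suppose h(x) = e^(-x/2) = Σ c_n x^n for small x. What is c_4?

1/384

[x^0] = 1;  [x^1] = -1/2;  [x^2] = 1/8;  [x^3] = -1/48;  [x^4] = 1/384.
So c_4 = h^(4)(0)/4! = 1/384.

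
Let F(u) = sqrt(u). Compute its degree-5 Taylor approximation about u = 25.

7*(u - 25)^5/500000000 - (u - 25)^4/2000000 + (u - 25)^3/50000 - (u - 25)^2/1000 + (u - 25)/10 + 5

F(25) = 5
F′(25) = 1/10
F′′(25) = -1/500
F′′′(25) = 3/25000
F^(4)(25) = -3/250000
F^(5)(25) = 21/12500000
Then c_k = F^(k)(25)/k! gives each Taylor coefficient.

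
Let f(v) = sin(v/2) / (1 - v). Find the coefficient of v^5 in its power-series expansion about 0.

Take the Cauchy product of the two expansions.

1841/3840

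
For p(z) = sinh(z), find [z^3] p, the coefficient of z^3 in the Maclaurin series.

1/6

p(0) = 0
p′(0) = 1
p′′(0) = 0
p′′′(0) = 1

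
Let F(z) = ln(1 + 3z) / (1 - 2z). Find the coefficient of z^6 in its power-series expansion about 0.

-93/10

Expand each factor separately, then convolve coefficients.
F(0) = 0
F′(0) = 3
F′′(0) = 3
F′′′(0) = 72
F^(4)(0) = 90
F^(5)(0) = 6732
F^(6)(0) = -6696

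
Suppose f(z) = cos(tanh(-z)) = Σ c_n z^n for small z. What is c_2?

Let u equal the inner series; expand the outer function in u and truncate.
f(0) = 1
f′(0) = 0
f′′(0) = -1
So c_2 = f′′(0)/2! = -1/2.

-1/2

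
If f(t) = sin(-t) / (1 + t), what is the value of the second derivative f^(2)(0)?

Take the Cauchy product of the two expansions.
The coefficient of t^2 in the expansion is 1, so f′′(0) = 2! * (1) = 2.

2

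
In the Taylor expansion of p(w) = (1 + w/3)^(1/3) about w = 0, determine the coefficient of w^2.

Differentiate repeatedly and evaluate at the center.
p(0) = 1
p′(0) = 1/9
p′′(0) = -2/81
So c_2 = p′′(0)/2! = -1/81.

-1/81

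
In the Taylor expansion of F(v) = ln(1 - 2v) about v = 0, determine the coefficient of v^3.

-8/3

F(0) = 0
F′(0) = -2
F′′(0) = -4
F′′′(0) = -16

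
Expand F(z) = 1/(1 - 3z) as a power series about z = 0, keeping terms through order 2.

F(0) = 1
F′(0) = 3
F′′(0) = 18
The Taylor polynomial is Σ F^(k)(0)/k! · z^k.

9*z^2 + 3*z + 1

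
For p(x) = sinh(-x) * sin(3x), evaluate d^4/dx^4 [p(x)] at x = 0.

Write out both Maclaurin series and multiply, keeping only the needed powers.
From the series, [x^4] p = 4; multiply by 4! = 24 to get 96.

96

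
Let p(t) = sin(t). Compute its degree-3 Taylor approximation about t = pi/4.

p(pi/4) = sqrt(2)/2
p′(pi/4) = sqrt(2)/2
p′′(pi/4) = -sqrt(2)/2
p′′′(pi/4) = -sqrt(2)/2
Then c_k = p^(k)(pi/4)/k! gives each Taylor coefficient.

-sqrt(2)*(t - pi/4)^3/12 - sqrt(2)*(t - pi/4)^2/4 + sqrt(2)*(t - pi/4)/2 + sqrt(2)/2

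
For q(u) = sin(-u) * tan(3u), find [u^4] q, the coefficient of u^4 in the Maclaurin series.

Write out both Maclaurin series and multiply, keeping only the needed powers.
[u^0] = 0;  [u^1] = 0;  [u^2] = -3;  [u^3] = 0;  [u^4] = -17/2.

-17/2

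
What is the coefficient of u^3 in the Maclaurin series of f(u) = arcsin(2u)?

4/3

f(0) = 0
f′(0) = 2
f′′(0) = 0
f′′′(0) = 8
So c_3 = f′′′(0)/3! = 4/3.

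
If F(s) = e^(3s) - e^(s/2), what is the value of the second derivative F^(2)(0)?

35/4

Combine the two series term by term.
From the series, [s^2] F = 35/8; multiply by 2! = 2 to get 35/4.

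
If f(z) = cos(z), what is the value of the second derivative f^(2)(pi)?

1

The coefficient of (z - pi)^2 in the expansion is 1/2, so f′′(pi) = 2! * (1/2) = 1.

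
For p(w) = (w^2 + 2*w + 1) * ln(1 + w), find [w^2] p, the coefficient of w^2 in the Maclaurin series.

3/2

Shift and add copies of the series according to the polynomial's terms.
[w^0] = 0;  [w^1] = 1;  [w^2] = 3/2.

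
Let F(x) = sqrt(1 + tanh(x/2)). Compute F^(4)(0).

17/256

Compose series: expand the inner function first, then feed it into the outer expansion.
From the series, [x^4] F = 17/6144; multiply by 4! = 24 to get 17/256.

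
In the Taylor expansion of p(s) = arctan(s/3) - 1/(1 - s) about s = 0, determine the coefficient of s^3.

Add the two expansions coefficient-wise.
[s^0] = -1;  [s^1] = -2/3;  [s^2] = -1;  [s^3] = -82/81.
So c_3 = p′′′(0)/3! = -82/81.

-82/81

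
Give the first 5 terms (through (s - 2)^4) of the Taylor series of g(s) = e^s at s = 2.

(s - 2)^4*e^(2)/24 + (s - 2)^3*e^(2)/6 + (s - 2)^2*e^(2)/2 + (s - 2)*e^(2) + e^(2)

Differentiate repeatedly and evaluate at the center.
[(s - 2)^0] = e^(2);  [(s - 2)^1] = e^(2);  [(s - 2)^2] = e^(2)/2;  [(s - 2)^3] = e^(2)/6;  [(s - 2)^4] = e^(2)/24.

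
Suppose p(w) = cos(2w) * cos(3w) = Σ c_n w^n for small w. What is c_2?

Multiply the two series term by term and collect like powers.
p(0) = 1
p′(0) = 0
p′′(0) = -13
Dividing each by k! gives the coefficients c_0, ..., c_2.

-13/2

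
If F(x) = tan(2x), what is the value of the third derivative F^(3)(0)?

16

From the series, [x^3] F = 8/3; multiply by 3! = 6 to get 16.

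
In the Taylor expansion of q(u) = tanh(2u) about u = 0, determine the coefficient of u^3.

[u^0] = 0;  [u^1] = 2;  [u^2] = 0;  [u^3] = -8/3.

-8/3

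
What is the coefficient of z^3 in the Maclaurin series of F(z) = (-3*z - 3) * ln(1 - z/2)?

Shift and add copies of the series according to the polynomial's terms.
F(0) = 0
F′(0) = 3/2
F′′(0) = 15/4
F′′′(0) = 3

1/2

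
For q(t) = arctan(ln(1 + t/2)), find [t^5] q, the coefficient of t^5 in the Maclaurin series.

-11/1920

Substitute the inner expansion into the outer series and collect powers.
[t^0] = 0;  [t^1] = 1/2;  [t^2] = -1/8;  [t^3] = 0;  [t^4] = 1/64;  [t^5] = -11/1920.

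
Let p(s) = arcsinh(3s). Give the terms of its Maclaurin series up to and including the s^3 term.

-9*s^3/2 + 3*s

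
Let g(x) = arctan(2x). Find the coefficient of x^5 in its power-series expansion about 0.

g(0) = 0
g′(0) = 2
g′′(0) = 0
g′′′(0) = -16
g^(4)(0) = 0
g^(5)(0) = 768
Dividing each by k! gives the coefficients c_0, ..., c_5.

32/5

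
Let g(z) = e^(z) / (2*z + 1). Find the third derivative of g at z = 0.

Use 1/(1 - r) = Σ r^k on the denominator, then take the Cauchy product.
The coefficient of z^3 in the expansion is -29/6, so g′′′(0) = 3! * (-29/6) = -29.

-29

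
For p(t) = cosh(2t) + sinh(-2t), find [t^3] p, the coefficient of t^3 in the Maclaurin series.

-4/3

Add the two expansions coefficient-wise.
So c_3 = p′′′(0)/3! = -4/3.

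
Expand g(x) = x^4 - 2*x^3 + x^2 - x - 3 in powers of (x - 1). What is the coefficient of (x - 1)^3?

2

Apply the Taylor formula c_k = f^(k)(a)/k!.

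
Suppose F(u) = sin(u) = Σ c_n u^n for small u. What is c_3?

-1/6

[u^0] = 0;  [u^1] = 1;  [u^2] = 0;  [u^3] = -1/6.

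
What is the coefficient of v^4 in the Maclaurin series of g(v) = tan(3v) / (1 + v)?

-12

Expand each factor separately, then convolve coefficients.
g(0) = 0
g′(0) = 3
g′′(0) = -6
g′′′(0) = 72
g^(4)(0) = -288
So c_4 = g^(4)(0)/4! = -12.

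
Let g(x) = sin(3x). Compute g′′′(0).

-27

The coefficient of x^3 in the expansion is -9/2, so g′′′(0) = 3! * (-9/2) = -27.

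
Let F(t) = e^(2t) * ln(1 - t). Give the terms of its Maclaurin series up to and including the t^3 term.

-10*t^3/3 - 5*t^2/2 - t

Take the Cauchy product of the two expansions.
F(0) = 0
F′(0) = -1
F′′(0) = -5
F′′′(0) = -20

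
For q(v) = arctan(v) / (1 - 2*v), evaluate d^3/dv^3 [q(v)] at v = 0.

Expand 1/(denominator) as a geometric series and multiply by the numerator's series.
The coefficient of v^3 in the expansion is 11/3, so q′′′(0) = 3! * (11/3) = 22.

22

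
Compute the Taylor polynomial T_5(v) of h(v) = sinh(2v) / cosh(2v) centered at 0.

Invert the denominator's series and multiply.

64*v^5/15 - 8*v^3/3 + 2*v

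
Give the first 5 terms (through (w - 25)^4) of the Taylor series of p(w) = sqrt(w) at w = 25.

p(25) = 5
p′(25) = 1/10
p′′(25) = -1/500
p′′′(25) = 3/25000
p^(4)(25) = -3/250000
The Taylor polynomial is Σ p^(k)(25)/k! · (w - 25)^k.

-(w - 25)^4/2000000 + (w - 25)^3/50000 - (w - 25)^2/1000 + (w - 25)/10 + 5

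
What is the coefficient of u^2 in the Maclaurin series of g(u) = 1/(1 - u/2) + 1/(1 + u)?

Add the two expansions coefficient-wise.
[u^0] = 2;  [u^1] = -1/2;  [u^2] = 5/4.
So c_2 = g′′(0)/2! = 5/4.

5/4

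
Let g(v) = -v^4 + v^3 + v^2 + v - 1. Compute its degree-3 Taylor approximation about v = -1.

5*(v + 1)^3 - 8*(v + 1)^2 + 6*(v + 1) - 3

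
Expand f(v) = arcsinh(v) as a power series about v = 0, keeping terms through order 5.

3*v^5/40 - v^3/6 + v

[v^0] = 0;  [v^1] = 1;  [v^2] = 0;  [v^3] = -1/6;  [v^4] = 0;  [v^5] = 3/40.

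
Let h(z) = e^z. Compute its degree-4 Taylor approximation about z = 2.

h(2) = e^(2)
h′(2) = e^(2)
h′′(2) = e^(2)
h′′′(2) = e^(2)
h^(4)(2) = e^(2)

(z - 2)^4*e^(2)/24 + (z - 2)^3*e^(2)/6 + (z - 2)^2*e^(2)/2 + (z - 2)*e^(2) + e^(2)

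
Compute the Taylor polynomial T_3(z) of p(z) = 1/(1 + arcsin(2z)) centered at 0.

Compose series: expand the inner function first, then feed it into the outer expansion.
p(0) = 1
p′(0) = -2
p′′(0) = 8
p′′′(0) = -56
The Taylor polynomial is Σ p^(k)(0)/k! · z^k.

-28*z^3/3 + 4*z^2 - 2*z + 1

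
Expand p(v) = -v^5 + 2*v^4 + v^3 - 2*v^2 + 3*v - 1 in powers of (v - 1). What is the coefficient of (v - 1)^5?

Compute the successive derivatives at the expansion point and divide by k!.
p(1) = 2
p′(1) = 5
p′′(1) = 6
p′′′(1) = -6
p^(4)(1) = -72
p^(5)(1) = -120

-1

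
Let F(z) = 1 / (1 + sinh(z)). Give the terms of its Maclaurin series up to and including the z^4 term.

Use the geometric series for the reciprocal, then substitute.
[z^0] = 1;  [z^1] = -1;  [z^2] = 1;  [z^3] = -7/6;  [z^4] = 4/3.

4*z^4/3 - 7*z^3/6 + z^2 - z + 1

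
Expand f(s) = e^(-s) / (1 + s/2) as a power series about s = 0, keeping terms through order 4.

7*s^4/16 - 19*s^3/24 + 5*s^2/4 - 3*s/2 + 1

Take the Cauchy product of the two expansions.
f(0) = 1
f′(0) = -3/2
f′′(0) = 5/2
f′′′(0) = -19/4
f^(4)(0) = 21/2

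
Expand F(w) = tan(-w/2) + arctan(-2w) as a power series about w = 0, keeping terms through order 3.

21*w^3/8 - 5*w/2

Combine the two series term by term.
F(0) = 0
F′(0) = -5/2
F′′(0) = 0
F′′′(0) = 63/4
Dividing each by k! gives the coefficients c_0, ..., c_3.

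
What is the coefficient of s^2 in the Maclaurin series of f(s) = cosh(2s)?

2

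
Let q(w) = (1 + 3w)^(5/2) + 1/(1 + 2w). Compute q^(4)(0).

4929/16

Expand each term separately and add.
The coefficient of w^4 in the expansion is 1643/128, so q^(4)(0) = 4! * (1643/128) = 4929/16.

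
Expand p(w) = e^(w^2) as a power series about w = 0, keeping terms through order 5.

p(0) = 1
p′(0) = 0
p′′(0) = 2
p′′′(0) = 0
p^(4)(0) = 12
p^(5)(0) = 0

w^4/2 + w^2 + 1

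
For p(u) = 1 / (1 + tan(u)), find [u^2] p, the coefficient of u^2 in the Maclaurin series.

Use the geometric series for the reciprocal, then substitute.
p(0) = 1
p′(0) = -1
p′′(0) = 2
So c_2 = p′′(0)/2! = 1.

1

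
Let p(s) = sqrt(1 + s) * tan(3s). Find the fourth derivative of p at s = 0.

Take the Cauchy product of the two expansions.
The coefficient of s^4 in the expansion is 75/16, so p^(4)(0) = 4! * (75/16) = 225/2.

225/2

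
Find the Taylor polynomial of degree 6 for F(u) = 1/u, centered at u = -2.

-(u + 2)^6/128 - (u + 2)^5/64 - (u + 2)^4/32 - (u + 2)^3/16 - (u + 2)^2/8 - (u + 2)/4 - 1/2

F(-2) = -1/2
F′(-2) = -1/4
F′′(-2) = -1/4
F′′′(-2) = -3/8
F^(4)(-2) = -3/4
F^(5)(-2) = -15/8
F^(6)(-2) = -45/8
The Taylor polynomial is Σ F^(k)(-2)/k! · (u + 2)^k.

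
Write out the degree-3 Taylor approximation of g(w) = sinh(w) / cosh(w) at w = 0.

Divide the numerator series by the denominator series (power-series long division).
g(0) = 0
g′(0) = 1
g′′(0) = 0
g′′′(0) = -2
Then c_k = g^(k)(0)/k! gives each Taylor coefficient.

-w^3/3 + w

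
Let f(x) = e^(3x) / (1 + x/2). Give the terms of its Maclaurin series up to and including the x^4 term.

31*x^4/16 + 23*x^3/8 + 13*x^2/4 + 5*x/2 + 1

Take the Cauchy product of the two expansions.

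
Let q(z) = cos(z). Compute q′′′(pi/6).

1/2

From the series, [(z - pi/6)^3] q = 1/12; multiply by 3! = 6 to get 1/2.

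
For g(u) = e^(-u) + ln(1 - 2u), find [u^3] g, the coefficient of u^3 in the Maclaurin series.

Expand each term separately and add.
g(0) = 1
g′(0) = -3
g′′(0) = -3
g′′′(0) = -17
Then c_k = g^(k)(0)/k! gives each Taylor coefficient.

-17/6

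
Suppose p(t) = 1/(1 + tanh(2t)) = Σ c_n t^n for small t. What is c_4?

16/3

Compose series: expand the inner function first, then feed it into the outer expansion.
[t^0] = 1;  [t^1] = -2;  [t^2] = 4;  [t^3] = -16/3;  [t^4] = 16/3.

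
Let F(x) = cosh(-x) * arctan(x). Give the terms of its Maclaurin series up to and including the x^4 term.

Multiply the two series term by term and collect like powers.

x^3/6 + x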